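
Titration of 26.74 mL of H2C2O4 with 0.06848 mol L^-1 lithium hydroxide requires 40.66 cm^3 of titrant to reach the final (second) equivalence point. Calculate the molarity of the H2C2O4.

0.0521 M

n(LiOH) = 0.06848 x 0.04066 = 0.002784 mol.
At the final (second) equivalence point, 2 mol OH^- react per mol H2C2O4, so n(H2C2O4) = 0.002784 / 2 = 0.001392 mol.
[H2C2O4] = 0.001392 / 0.02674 L = 0.0521 M.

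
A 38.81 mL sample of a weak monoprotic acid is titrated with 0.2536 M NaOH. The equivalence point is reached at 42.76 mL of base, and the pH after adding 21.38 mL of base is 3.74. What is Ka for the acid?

21.38 mL is half of the equivalence volume, so this is the half-equivalence point where [HA] = [A^-].
At half-equivalence pH = pKa, so pKa = 3.74.
Ka = 10^(-3.74) = 1.8 x 10^-4.

1.8 x 10^-4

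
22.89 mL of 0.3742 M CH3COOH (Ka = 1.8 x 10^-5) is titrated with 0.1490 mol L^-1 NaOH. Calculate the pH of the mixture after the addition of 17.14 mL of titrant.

4.37

Initial n(CH3COOH) = 0.3742 x 0.02289 = 0.008565 mol.
n(NaOH) added = 0.1490 x 0.01714 = 0.002554 mol, converting that many moles of CH3COOH to CH3COO-.
Remaining n(CH3COOH) = 0.006012 mol; n(CH3COO-) = 0.002554 mol.
By Henderson-Hasselbalch, pH = pKa + log([A^-]/[HA]) = 4.74 + log(0.002554/0.006012) = 4.74 + (-0.37) = 4.37.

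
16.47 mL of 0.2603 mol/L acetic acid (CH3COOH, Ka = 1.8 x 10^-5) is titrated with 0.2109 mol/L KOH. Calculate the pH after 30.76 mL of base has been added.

n(acid) = 0.2603 x 0.01647 = 0.004287 mol; n(KOH) added = 0.2109 x 0.03076 = 0.006487 mol.
Base is in excess by 0.006487 - 0.004287 = 0.002200 mol in a total volume of 0.04723 L.
[OH^-] = 0.002200/0.04723 = 0.04658 M, so pOH = 1.33 and pH = 14.00 - 1.33 = 12.67.

12.67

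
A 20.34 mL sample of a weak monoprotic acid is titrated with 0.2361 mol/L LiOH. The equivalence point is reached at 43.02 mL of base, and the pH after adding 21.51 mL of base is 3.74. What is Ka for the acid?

1.8 x 10^-4

21.51 mL is half of the equivalence volume, so this is the half-equivalence point where [HA] = [A^-].
At half-equivalence pH = pKa, so pKa = 3.74.
Ka = 10^(-3.74) = 1.8 x 10^-4.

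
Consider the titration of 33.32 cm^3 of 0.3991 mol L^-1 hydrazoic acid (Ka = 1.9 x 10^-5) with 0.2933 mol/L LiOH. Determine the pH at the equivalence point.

8.97

n(HN3) = 0.3991 x 0.03332 = 0.01330 mol; V(LiOH) at equivalence = 0.01330/0.2933 = 0.04534 L.
At equivalence all the acid is converted to N3-; total volume = 0.03332 + 0.04534 = 0.07866 L, so [N3-] = 0.01330/0.07866 = 0.1691 M.
Kb = Kw/Ka = 1.0e-14 / 1.9 x 10^-5 = 5.26e-10.
[OH^-] = sqrt(Kb x [N3-]) = sqrt(5.26e-10 x 0.1691) = 9.43e-6 M.
pOH = 5.03, so pH = 14.00 - 5.03 = 8.97.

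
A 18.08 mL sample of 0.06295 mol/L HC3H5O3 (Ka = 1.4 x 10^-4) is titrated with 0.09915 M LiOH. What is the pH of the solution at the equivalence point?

n(HC3H5O3) = 0.06295 x 0.01808 = 0.001138 mol; V(LiOH) at equivalence = 0.001138/0.09915 = 0.01148 L.
At equivalence all the acid is converted to C3H5O3-; total volume = 0.01808 + 0.01148 = 0.02956 L, so [C3H5O3-] = 0.001138/0.02956 = 0.03850 M.
Kb = Kw/Ka = 1.0e-14 / 1.4 x 10^-4 = 7.14e-11.
[OH^-] = sqrt(Kb x [C3H5O3-]) = sqrt(7.14e-11 x 0.03850) = 1.66e-6 M.
pOH = 5.78, so pH = 14.00 - 5.78 = 8.22.

8.22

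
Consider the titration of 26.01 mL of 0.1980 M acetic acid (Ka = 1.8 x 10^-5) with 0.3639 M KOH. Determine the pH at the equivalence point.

n(CH3COOH) = 0.1980 x 0.02601 = 0.005150 mol; V(KOH) at equivalence = 0.005150/0.3639 = 0.01415 L.
At equivalence all the acid is converted to CH3COO-; total volume = 0.02601 + 0.01415 = 0.04016 L, so [CH3COO-] = 0.005150/0.04016 = 0.1282 M.
Kb = Kw/Ka = 1.0e-14 / 1.8 x 10^-5 = 5.56e-10.
[OH^-] = sqrt(Kb x [CH3COO-]) = sqrt(5.56e-10 x 0.1282) = 8.44e-6 M.
pOH = 5.07, so pH = 14.00 - 5.07 = 8.93.

8.93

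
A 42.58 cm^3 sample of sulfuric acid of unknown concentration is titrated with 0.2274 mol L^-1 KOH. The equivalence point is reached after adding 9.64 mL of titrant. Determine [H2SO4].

n(KOH) delivered = 0.2274 x 0.009640 = 0.002192 mol.
The reaction is 1 H2SO4 + 2 KOH, so n(H2SO4) = 0.002192 x 1/2 = 0.001096 mol.
[H2SO4] = 0.001096 mol / 0.04258 L = 0.0257 M.

0.0257 M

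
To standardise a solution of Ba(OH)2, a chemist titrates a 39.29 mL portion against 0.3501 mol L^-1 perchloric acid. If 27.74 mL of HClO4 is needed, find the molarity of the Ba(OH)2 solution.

n(HClO4) delivered = 0.3501 x 0.02774 = 0.009712 mol.
The reaction is 1 Ba(OH)2 + 2 HClO4, so n(Ba(OH)2) = 0.009712 x 1/2 = 0.004856 mol.
[Ba(OH)2] = 0.004856 mol / 0.03929 L = 0.124 M.

0.124 M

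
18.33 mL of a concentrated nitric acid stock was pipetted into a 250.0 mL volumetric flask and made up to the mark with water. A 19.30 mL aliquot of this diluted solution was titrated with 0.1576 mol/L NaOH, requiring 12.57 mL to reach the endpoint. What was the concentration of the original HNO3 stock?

1.40 M

n(NaOH) = 0.1576 x 0.01257 = 0.001981 mol.
n(HNO3) in the aliquot = 0.001981 mol.
[diluted HNO3] = 0.001981 / 0.01930 = 0.1026 M.
Dilution factor = 250.0/18.33 = 13.64, so [stock] = 0.1026 x 13.64 = 1.40 M.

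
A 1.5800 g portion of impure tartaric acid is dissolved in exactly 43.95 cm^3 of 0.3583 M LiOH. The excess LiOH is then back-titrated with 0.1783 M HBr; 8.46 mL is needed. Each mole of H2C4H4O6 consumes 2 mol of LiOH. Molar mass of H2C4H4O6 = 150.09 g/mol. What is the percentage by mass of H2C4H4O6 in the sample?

Total n(LiOH) added = 0.3583 x 0.04395 = 0.01575 mol.
n(HBr) used = 0.1783 x 0.008460 = 0.001508 mol, which equals the excess n(LiOH).
So n(LiOH) consumed by the sample = 0.01575 - 0.001508 = 0.01424 mol.
n(H2C4H4O6) = 0.01424 / 2 = 0.007119 mol.
mass H2C4H4O6 = 0.007119 x 150.09 = 1.069 g, so %H2C4H4O6 = 1.069/1.5800 x 100 = 67.6%.

67.6%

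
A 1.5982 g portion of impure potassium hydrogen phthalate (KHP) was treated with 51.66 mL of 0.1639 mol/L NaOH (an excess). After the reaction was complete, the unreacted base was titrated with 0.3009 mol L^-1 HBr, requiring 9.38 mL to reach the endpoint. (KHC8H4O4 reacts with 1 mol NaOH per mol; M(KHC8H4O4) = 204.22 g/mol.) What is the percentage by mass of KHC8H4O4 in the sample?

Total n(NaOH) added = 0.1639 x 0.05166 = 0.008467 mol.
n(HBr) used = 0.3009 x 0.009380 = 0.002822 mol, which equals the excess n(NaOH).
So n(NaOH) consumed by the sample = 0.008467 - 0.002822 = 0.005645 mol.
n(KHC8H4O4) = 0.005645 / 1 = 0.005645 mol.
mass KHC8H4O4 = 0.005645 x 204.22 = 1.153 g, so %KHC8H4O4 = 1.153/1.5982 x 100 = 72.1%.

72.1%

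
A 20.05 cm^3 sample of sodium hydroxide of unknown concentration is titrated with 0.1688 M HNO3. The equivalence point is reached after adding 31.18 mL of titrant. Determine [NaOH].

n(HNO3) delivered = 0.1688 x 0.03118 = 0.005263 mol.
For a 1:1 reaction, n(NaOH) = 0.005263 mol.
[NaOH] = 0.005263 mol / 0.02005 L = 0.263 M.

0.263 M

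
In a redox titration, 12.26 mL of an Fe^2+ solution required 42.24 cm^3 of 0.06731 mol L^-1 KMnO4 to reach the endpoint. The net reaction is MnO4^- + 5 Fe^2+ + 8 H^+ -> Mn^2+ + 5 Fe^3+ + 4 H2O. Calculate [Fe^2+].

n(KMnO4) = 0.06731 x 0.04224 = 0.002843 mol.
From the balanced equation, 1 mol KMnO4 reacts with 5 mol Fe^2+, so n(Fe^2+) = 0.002843 x 5/1 = 0.01422 mol.
[Fe^2+] = 0.01422 / 0.01226 L = 1.16 M.

1.16 M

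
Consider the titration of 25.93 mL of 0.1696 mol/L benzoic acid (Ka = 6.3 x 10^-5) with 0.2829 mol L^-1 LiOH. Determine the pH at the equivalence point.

n(C6H5COOH) = 0.1696 x 0.02593 = 0.004398 mol; V(LiOH) at equivalence = 0.004398/0.2829 = 0.01555 L.
At equivalence all the acid is converted to C6H5COO-; total volume = 0.02593 + 0.01555 = 0.04148 L, so [C6H5COO-] = 0.004398/0.04148 = 0.1060 M.
Kb = Kw/Ka = 1.0e-14 / 6.3 x 10^-5 = 1.59e-10.
[OH^-] = sqrt(Kb x [C6H5COO-]) = sqrt(1.59e-10 x 0.1060) = 4.10e-6 M.
pOH = 5.39, so pH = 14.00 - 5.39 = 8.61.

8.61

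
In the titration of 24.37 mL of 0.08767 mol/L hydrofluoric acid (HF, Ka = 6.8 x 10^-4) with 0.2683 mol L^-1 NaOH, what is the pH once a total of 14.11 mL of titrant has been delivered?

12.63

n(acid) = 0.08767 x 0.02437 = 0.002137 mol; n(NaOH) added = 0.2683 x 0.01411 = 0.003786 mol.
Base is in excess by 0.003786 - 0.002137 = 0.001649 mol in a total volume of 0.03848 L.
[OH^-] = 0.001649/0.03848 = 0.04286 M, so pOH = 1.37 and pH = 14.00 - 1.37 = 12.63.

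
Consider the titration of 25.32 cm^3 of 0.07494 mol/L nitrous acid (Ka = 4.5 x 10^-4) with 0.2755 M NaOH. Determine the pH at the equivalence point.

n(HNO2) = 0.07494 x 0.02532 = 0.001897 mol; V(NaOH) at equivalence = 0.001897/0.2755 = 0.006887 L.
At equivalence all the acid is converted to NO2-; total volume = 0.02532 + 0.006887 = 0.03221 L, so [NO2-] = 0.001897/0.03221 = 0.05891 M.
Kb = Kw/Ka = 1.0e-14 / 4.5 x 10^-4 = 2.22e-11.
[OH^-] = sqrt(Kb x [NO2-]) = sqrt(2.22e-11 x 0.05891) = 1.14e-6 M.
pOH = 5.94, so pH = 14.00 - 5.94 = 8.06.

8.06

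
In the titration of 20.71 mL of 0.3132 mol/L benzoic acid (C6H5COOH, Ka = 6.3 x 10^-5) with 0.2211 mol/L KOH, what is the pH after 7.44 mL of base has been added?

Initial n(C6H5COOH) = 0.3132 x 0.02071 = 0.006486 mol.
n(KOH) added = 0.2211 x 0.007440 = 0.001645 mol, converting that many moles of C6H5COOH to C6H5COO-.
Remaining n(C6H5COOH) = 0.004841 mol; n(C6H5COO-) = 0.001645 mol.
By Henderson-Hasselbalch, pH = pKa + log([A^-]/[HA]) = 4.20 + log(0.001645/0.004841) = 4.20 + (-0.47) = 3.73.

3.73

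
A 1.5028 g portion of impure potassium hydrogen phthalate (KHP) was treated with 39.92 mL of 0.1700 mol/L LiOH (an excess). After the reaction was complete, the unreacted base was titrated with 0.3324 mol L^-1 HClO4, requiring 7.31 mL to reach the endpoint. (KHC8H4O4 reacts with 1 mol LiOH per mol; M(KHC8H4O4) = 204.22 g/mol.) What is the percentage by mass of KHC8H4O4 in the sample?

Total n(LiOH) added = 0.1700 x 0.03992 = 0.006786 mol.
n(HClO4) used = 0.3324 x 0.007310 = 0.002430 mol, which equals the excess n(LiOH).
So n(LiOH) consumed by the sample = 0.006786 - 0.002430 = 0.004357 mol.
n(KHC8H4O4) = 0.004357 / 1 = 0.004357 mol.
mass KHC8H4O4 = 0.004357 x 204.22 = 0.8897 g, so %KHC8H4O4 = 0.8897/1.5028 x 100 = 59.2%.

59.2%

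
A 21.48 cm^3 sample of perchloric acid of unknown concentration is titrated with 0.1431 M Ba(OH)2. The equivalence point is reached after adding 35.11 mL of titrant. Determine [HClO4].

n(Ba(OH)2) delivered = 0.1431 x 0.03511 = 0.005024 mol.
The reaction is 2 HClO4 + 1 Ba(OH)2, so n(HClO4) = 0.005024 x 2/1 = 0.01005 mol.
[HClO4] = 0.01005 mol / 0.02148 L = 0.468 M.

0.468 M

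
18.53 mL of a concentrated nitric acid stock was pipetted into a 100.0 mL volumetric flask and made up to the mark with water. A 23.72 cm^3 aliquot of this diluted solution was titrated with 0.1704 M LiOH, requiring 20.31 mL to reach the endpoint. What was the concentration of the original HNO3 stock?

n(LiOH) = 0.1704 x 0.02031 = 0.003461 mol.
n(HNO3) in the aliquot = 0.003461 mol.
[diluted HNO3] = 0.003461 / 0.02372 = 0.1459 M.
Dilution factor = 100.0/18.53 = 5.397, so [stock] = 0.1459 x 5.397 = 0.787 M.

0.787 M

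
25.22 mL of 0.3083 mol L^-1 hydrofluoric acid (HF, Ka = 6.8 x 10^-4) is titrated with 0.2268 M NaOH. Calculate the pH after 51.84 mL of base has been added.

12.71

n(acid) = 0.3083 x 0.02522 = 0.007775 mol; n(NaOH) added = 0.2268 x 0.05184 = 0.01176 mol.
Base is in excess by 0.01176 - 0.007775 = 0.003982 mol in a total volume of 0.07706 L.
[OH^-] = 0.003982/0.07706 = 0.05167 M, so pOH = 1.29 and pH = 14.00 - 1.29 = 12.71.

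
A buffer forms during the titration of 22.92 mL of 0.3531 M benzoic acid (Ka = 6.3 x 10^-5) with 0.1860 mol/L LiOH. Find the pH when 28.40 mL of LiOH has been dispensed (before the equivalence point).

4.47

Initial n(C6H5COOH) = 0.3531 x 0.02292 = 0.008093 mol.
n(LiOH) added = 0.1860 x 0.02840 = 0.005282 mol, converting that many moles of C6H5COOH to C6H5COO-.
Remaining n(C6H5COOH) = 0.002811 mol; n(C6H5COO-) = 0.005282 mol.
By Henderson-Hasselbalch, pH = pKa + log([A^-]/[HA]) = 4.20 + log(0.005282/0.002811) = 4.20 + (+0.27) = 4.47.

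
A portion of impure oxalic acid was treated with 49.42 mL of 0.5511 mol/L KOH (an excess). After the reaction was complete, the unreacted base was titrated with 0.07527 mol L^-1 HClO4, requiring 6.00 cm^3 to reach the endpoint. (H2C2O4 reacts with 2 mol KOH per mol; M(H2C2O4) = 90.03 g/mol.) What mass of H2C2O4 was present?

1.21 g

Total n(KOH) added = 0.5511 x 0.04942 = 0.02724 mol.
n(HClO4) used = 0.07527 x 0.006000 = 0.0004516 mol, which equals the excess n(KOH).
So n(KOH) consumed by the sample = 0.02724 - 0.0004516 = 0.02678 mol.
n(H2C2O4) = 0.02678 / 2 = 0.01339 mol.
mass = 0.01339 mol x 90.03 g/mol = 1.21 g.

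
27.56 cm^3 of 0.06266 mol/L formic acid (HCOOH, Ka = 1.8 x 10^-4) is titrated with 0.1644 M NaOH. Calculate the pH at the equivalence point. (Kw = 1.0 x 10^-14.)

n(HCOOH) = 0.06266 x 0.02756 = 0.001727 mol; V(NaOH) at equivalence = 0.001727/0.1644 = 0.01050 L.
At equivalence all the acid is converted to HCOO-; total volume = 0.02756 + 0.01050 = 0.03806 L, so [HCOO-] = 0.001727/0.03806 = 0.04537 M.
Kb = Kw/Ka = 1.0e-14 / 1.8 x 10^-4 = 5.56e-11.
[OH^-] = sqrt(Kb x [HCOO-]) = sqrt(5.56e-11 x 0.04537) = 1.59e-6 M.
pOH = 5.80, so pH = 14.00 - 5.80 = 8.20.

8.20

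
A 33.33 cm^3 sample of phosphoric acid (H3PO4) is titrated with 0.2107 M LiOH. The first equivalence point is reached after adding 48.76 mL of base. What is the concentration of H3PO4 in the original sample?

0.308 M

n(LiOH) = 0.2107 x 0.04876 = 0.01027 mol.
At the first equivalence point, 1 mol OH^- react per mol H3PO4, so n(H3PO4) = 0.01027 / 1 = 0.01027 mol.
[H3PO4] = 0.01027 / 0.03333 L = 0.308 M.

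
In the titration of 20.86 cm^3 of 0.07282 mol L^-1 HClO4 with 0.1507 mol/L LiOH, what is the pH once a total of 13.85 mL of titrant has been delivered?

n(acid) = 0.07282 x 0.02086 = 0.001519 mol; n(LiOH) added = 0.1507 x 0.01385 = 0.002087 mol.
Base is in excess by 0.002087 - 0.001519 = 0.0005682 mol in a total volume of 0.03471 L.
[OH^-] = 0.0005682/0.03471 = 0.01637 M, so pOH = 1.79 and pH = 14.00 - 1.79 = 12.21.

12.21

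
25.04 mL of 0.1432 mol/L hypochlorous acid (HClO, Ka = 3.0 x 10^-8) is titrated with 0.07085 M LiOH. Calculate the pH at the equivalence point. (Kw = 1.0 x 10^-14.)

10.10

n(HClO) = 0.1432 x 0.02504 = 0.003586 mol; V(LiOH) at equivalence = 0.003586/0.07085 = 0.05061 L.
At equivalence all the acid is converted to ClO-; total volume = 0.02504 + 0.05061 = 0.07565 L, so [ClO-] = 0.003586/0.07565 = 0.04740 M.
Kb = Kw/Ka = 1.0e-14 / 3.0 x 10^-8 = 3.33e-7.
[OH^-] = sqrt(Kb x [ClO-]) = sqrt(3.33e-7 x 0.04740) = 0.000126 M.
pOH = 3.90, so pH = 14.00 - 3.90 = 10.10.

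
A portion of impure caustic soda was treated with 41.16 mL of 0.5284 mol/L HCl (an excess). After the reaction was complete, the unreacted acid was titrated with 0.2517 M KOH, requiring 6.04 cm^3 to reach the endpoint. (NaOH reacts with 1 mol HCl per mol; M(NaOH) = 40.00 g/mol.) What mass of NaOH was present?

Total n(HCl) added = 0.5284 x 0.04116 = 0.02175 mol.
n(KOH) used = 0.2517 x 0.006040 = 0.001520 mol, which equals the excess n(HCl).
So n(HCl) consumed by the sample = 0.02175 - 0.001520 = 0.02023 mol.
n(NaOH) = 0.02023 / 1 = 0.02023 mol.
mass = 0.02023 mol x 40.00 g/mol = 0.809 g.

0.809 g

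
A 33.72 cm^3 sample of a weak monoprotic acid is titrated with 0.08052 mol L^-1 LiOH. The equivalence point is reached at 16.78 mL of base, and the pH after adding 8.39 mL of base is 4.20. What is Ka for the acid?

6.3 x 10^-5

8.39 mL is half of the equivalence volume, so this is the half-equivalence point where [HA] = [A^-].
At half-equivalence pH = pKa, so pKa = 4.20.
Ka = 10^(-4.20) = 6.3 x 10^-5.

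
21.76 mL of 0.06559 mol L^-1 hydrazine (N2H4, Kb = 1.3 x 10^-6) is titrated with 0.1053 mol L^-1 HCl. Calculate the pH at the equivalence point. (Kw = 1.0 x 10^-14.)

4.75

n(N2H4) = 0.06559 x 0.02176 = 0.001427 mol; V(HCl) at equivalence = 0.001427/0.1053 = 0.01355 L.
At equivalence the base is fully converted to N2H5+; total volume = 0.03531 L, so [N2H5+] = 0.001427/0.03531 = 0.04042 M.
Ka(N2H5+) = Kw/Kb = 1.0e-14 / 1.3 x 10^-6 = 7.69e-9.
[H^+] = sqrt(Ka x [N2H5+]) = sqrt(7.69e-9 x 0.04042) = 1.76e-5 M.
pH = -log(1.76e-5) = 4.75.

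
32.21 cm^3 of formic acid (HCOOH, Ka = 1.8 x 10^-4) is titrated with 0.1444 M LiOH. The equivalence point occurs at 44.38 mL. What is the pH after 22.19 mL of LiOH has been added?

22.19 mL is exactly half the equivalence volume (44.38/2), i.e. the half-equivalence point.
There, n(HA) = n(A^-), so pH = pKa = -log(1.8 x 10^-4) = 3.74.

3.74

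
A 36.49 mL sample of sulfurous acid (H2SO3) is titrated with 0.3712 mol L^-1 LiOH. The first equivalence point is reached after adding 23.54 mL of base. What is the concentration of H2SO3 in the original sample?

n(LiOH) = 0.3712 x 0.02354 = 0.008738 mol.
At the first equivalence point, 1 mol OH^- react per mol H2SO3, so n(H2SO3) = 0.008738 / 1 = 0.008738 mol.
[H2SO3] = 0.008738 / 0.03649 L = 0.239 M.

0.239 M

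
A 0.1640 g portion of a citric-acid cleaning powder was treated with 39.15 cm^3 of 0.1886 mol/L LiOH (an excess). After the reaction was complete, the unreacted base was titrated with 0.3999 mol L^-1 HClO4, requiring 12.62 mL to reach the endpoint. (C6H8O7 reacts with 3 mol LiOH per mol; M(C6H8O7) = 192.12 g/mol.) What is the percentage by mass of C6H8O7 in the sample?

Total n(LiOH) added = 0.1886 x 0.03915 = 0.007384 mol.
n(HClO4) used = 0.3999 x 0.01262 = 0.005047 mol, which equals the excess n(LiOH).
So n(LiOH) consumed by the sample = 0.007384 - 0.005047 = 0.002337 mol.
n(C6H8O7) = 0.002337 / 3 = 0.0007790 mol.
mass C6H8O7 = 0.0007790 x 192.12 = 0.1497 g, so %C6H8O7 = 0.1497/0.1640 x 100 = 91.3%.

91.3%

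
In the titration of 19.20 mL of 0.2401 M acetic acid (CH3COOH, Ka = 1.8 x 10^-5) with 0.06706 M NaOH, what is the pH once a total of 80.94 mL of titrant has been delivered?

n(acid) = 0.2401 x 0.01920 = 0.004610 mol; n(NaOH) added = 0.06706 x 0.08094 = 0.005428 mol.
Base is in excess by 0.005428 - 0.004610 = 0.0008179 mol in a total volume of 0.1001 L.
[OH^-] = 0.0008179/0.1001 = 0.008168 M, so pOH = 2.09 and pH = 14.00 - 2.09 = 11.91.

11.91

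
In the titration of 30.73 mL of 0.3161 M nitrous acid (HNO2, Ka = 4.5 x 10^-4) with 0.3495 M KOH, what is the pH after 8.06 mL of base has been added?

Initial n(HNO2) = 0.3161 x 0.03073 = 0.009714 mol.
n(KOH) added = 0.3495 x 0.008060 = 0.002817 mol, converting that many moles of HNO2 to NO2-.
Remaining n(HNO2) = 0.006897 mol; n(NO2-) = 0.002817 mol.
By Henderson-Hasselbalch, pH = pKa + log([A^-]/[HA]) = 3.35 + log(0.002817/0.006897) = 3.35 + (-0.39) = 2.96.

2.96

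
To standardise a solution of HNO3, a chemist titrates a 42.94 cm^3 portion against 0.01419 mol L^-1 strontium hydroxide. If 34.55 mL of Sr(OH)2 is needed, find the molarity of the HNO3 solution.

0.0228 M

n(Sr(OH)2) delivered = 0.01419 x 0.03455 = 0.0004903 mol.
The reaction is 2 HNO3 + 1 Sr(OH)2, so n(HNO3) = 0.0004903 x 2/1 = 0.0009805 mol.
[HNO3] = 0.0009805 mol / 0.04294 L = 0.0228 M.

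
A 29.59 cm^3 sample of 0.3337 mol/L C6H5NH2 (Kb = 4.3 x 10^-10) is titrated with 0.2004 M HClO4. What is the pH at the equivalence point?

n(C6H5NH2) = 0.3337 x 0.02959 = 0.009874 mol; V(HClO4) at equivalence = 0.009874/0.2004 = 0.04927 L.
At equivalence the base is fully converted to C6H5NH3+; total volume = 0.07886 L, so [C6H5NH3+] = 0.009874/0.07886 = 0.1252 M.
Ka(C6H5NH3+) = Kw/Kb = 1.0e-14 / 4.3 x 10^-10 = 2.33e-5.
[H^+] = sqrt(Ka x [C6H5NH3+]) = sqrt(2.33e-5 x 0.1252) = 0.00171 M.
pH = -log(0.00171) = 2.77.

2.77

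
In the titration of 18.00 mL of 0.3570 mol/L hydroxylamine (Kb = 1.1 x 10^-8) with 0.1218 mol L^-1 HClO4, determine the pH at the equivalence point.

3.54

n(NH2OH) = 0.3570 x 0.01800 = 0.006426 mol; V(HClO4) at equivalence = 0.006426/0.1218 = 0.05276 L.
At equivalence the base is fully converted to NH3OH+; total volume = 0.07076 L, so [NH3OH+] = 0.006426/0.07076 = 0.09082 M.
Ka(NH3OH+) = Kw/Kb = 1.0e-14 / 1.1 x 10^-8 = 9.09e-7.
[H^+] = sqrt(Ka x [NH3OH+]) = sqrt(9.09e-7 x 0.09082) = 0.000287 M.
pH = -log(0.000287) = 3.54.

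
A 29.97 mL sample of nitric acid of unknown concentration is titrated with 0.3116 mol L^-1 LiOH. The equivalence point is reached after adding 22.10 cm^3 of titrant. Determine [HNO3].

0.230 M

n(LiOH) delivered = 0.3116 x 0.02210 = 0.006886 mol.
For a 1:1 reaction, n(HNO3) = 0.006886 mol.
[HNO3] = 0.006886 mol / 0.02997 L = 0.230 M.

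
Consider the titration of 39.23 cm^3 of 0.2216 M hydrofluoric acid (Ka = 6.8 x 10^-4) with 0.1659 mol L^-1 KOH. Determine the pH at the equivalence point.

n(HF) = 0.2216 x 0.03923 = 0.008693 mol; V(KOH) at equivalence = 0.008693/0.1659 = 0.05240 L.
At equivalence all the acid is converted to F-; total volume = 0.03923 + 0.05240 = 0.09163 L, so [F-] = 0.008693/0.09163 = 0.09487 M.
Kb = Kw/Ka = 1.0e-14 / 6.8 x 10^-4 = 1.47e-11.
[OH^-] = sqrt(Kb x [F-]) = sqrt(1.47e-11 x 0.09487) = 1.18e-6 M.
pOH = 5.93, so pH = 14.00 - 5.93 = 8.07.

8.07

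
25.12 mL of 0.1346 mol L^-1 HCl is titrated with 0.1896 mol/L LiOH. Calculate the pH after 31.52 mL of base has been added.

n(acid) = 0.1346 x 0.02512 = 0.003381 mol; n(LiOH) added = 0.1896 x 0.03152 = 0.005976 mol.
Base is in excess by 0.005976 - 0.003381 = 0.002595 mol in a total volume of 0.05664 L.
[OH^-] = 0.002595/0.05664 = 0.04582 M, so pOH = 1.34 and pH = 14.00 - 1.34 = 12.66.

12.66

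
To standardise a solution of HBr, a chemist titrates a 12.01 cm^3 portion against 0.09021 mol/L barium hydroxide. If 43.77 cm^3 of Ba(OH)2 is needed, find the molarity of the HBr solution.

n(Ba(OH)2) delivered = 0.09021 x 0.04377 = 0.003948 mol.
The reaction is 2 HBr + 1 Ba(OH)2, so n(HBr) = 0.003948 x 2/1 = 0.007897 mol.
[HBr] = 0.007897 mol / 0.01201 L = 0.658 M.

0.658 M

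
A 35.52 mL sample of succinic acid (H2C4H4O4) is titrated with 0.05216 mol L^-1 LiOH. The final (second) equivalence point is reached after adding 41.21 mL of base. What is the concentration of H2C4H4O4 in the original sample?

0.0303 M

n(LiOH) = 0.05216 x 0.04121 = 0.002150 mol.
At the final (second) equivalence point, 2 mol OH^- react per mol H2C4H4O4, so n(H2C4H4O4) = 0.002150 / 2 = 0.001075 mol.
[H2C4H4O4] = 0.001075 / 0.03552 L = 0.0303 M.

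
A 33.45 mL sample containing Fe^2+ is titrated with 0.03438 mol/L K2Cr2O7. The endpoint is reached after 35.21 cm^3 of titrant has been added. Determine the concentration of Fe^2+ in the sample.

n(K2Cr2O7) = 0.03438 x 0.03521 = 0.001211 mol.
From the balanced equation, 1 mol K2Cr2O7 reacts with 6 mol Fe^2+, so n(Fe^2+) = 0.001211 x 6/1 = 0.007263 mol.
[Fe^2+] = 0.007263 / 0.03345 L = 0.217 M.

0.217 M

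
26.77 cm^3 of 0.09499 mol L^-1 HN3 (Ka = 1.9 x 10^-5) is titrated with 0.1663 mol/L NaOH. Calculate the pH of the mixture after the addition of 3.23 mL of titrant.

4.15

Initial n(HN3) = 0.09499 x 0.02677 = 0.002543 mol.
n(NaOH) added = 0.1663 x 0.003230 = 0.0005371 mol, converting that many moles of HN3 to N3-.
Remaining n(HN3) = 0.002006 mol; n(N3-) = 0.0005371 mol.
By Henderson-Hasselbalch, pH = pKa + log([A^-]/[HA]) = 4.72 + log(0.0005371/0.002006) = 4.72 + (-0.57) = 4.15.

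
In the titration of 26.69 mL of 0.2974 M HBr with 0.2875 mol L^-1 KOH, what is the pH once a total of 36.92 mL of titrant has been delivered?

12.62

n(acid) = 0.2974 x 0.02669 = 0.007938 mol; n(KOH) added = 0.2875 x 0.03692 = 0.01061 mol.
Base is in excess by 0.01061 - 0.007938 = 0.002677 mol in a total volume of 0.06361 L.
[OH^-] = 0.002677/0.06361 = 0.04208 M, so pOH = 1.38 and pH = 14.00 - 1.38 = 12.62.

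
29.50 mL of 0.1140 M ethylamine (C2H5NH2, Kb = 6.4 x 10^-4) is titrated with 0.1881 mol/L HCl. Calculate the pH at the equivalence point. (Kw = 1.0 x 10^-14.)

n(C2H5NH2) = 0.1140 x 0.02950 = 0.003363 mol; V(HCl) at equivalence = 0.003363/0.1881 = 0.01788 L.
At equivalence the base is fully converted to C2H5NH3+; total volume = 0.04738 L, so [C2H5NH3+] = 0.003363/0.04738 = 0.07098 M.
Ka(C2H5NH3+) = Kw/Kb = 1.0e-14 / 6.4 x 10^-4 = 1.56e-11.
[H^+] = sqrt(Ka x [C2H5NH3+]) = sqrt(1.56e-11 x 0.07098) = 1.05e-6 M.
pH = -log(1.05e-6) = 5.98.

5.98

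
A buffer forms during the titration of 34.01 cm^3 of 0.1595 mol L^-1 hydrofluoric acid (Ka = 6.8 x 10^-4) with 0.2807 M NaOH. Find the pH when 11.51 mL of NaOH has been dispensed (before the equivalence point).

3.34

Initial n(HF) = 0.1595 x 0.03401 = 0.005425 mol.
n(NaOH) added = 0.2807 x 0.01151 = 0.003231 mol, converting that many moles of HF to F-.
Remaining n(HF) = 0.002194 mol; n(F-) = 0.003231 mol.
By Henderson-Hasselbalch, pH = pKa + log([A^-]/[HA]) = 3.17 + log(0.003231/0.002194) = 3.17 + (+0.17) = 3.34.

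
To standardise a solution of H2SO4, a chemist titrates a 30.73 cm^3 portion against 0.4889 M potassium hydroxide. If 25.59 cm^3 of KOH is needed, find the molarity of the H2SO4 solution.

n(KOH) delivered = 0.4889 x 0.02559 = 0.01251 mol.
The reaction is 1 H2SO4 + 2 KOH, so n(H2SO4) = 0.01251 x 1/2 = 0.006255 mol.
[H2SO4] = 0.006255 mol / 0.03073 L = 0.204 M.

0.204 M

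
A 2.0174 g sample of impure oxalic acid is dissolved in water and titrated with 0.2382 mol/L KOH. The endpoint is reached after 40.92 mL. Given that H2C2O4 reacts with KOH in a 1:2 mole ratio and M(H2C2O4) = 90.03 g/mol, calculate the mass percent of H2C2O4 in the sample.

n(KOH) = 0.2382 x 0.04092 = 0.009747 mol.
n(H2C2O4) = 0.009747 / 2 = 0.004874 mol.
mass of H2C2O4 = 0.004874 x 90.03 = 0.4388 g.
% purity = 0.4388 / 2.0174 x 100 = 21.7%.

21.7%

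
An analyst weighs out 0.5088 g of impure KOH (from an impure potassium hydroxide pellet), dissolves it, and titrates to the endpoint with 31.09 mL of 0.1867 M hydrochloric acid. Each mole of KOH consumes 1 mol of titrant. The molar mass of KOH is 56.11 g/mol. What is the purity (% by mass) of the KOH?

n(HCl) = 0.1867 x 0.03109 = 0.005805 mol.
n(KOH) = 0.005805 / 1 = 0.005805 mol.
mass of KOH = 0.005805 x 56.11 = 0.3257 g.
% purity = 0.3257 / 0.5088 x 100 = 64.0%.

64.0%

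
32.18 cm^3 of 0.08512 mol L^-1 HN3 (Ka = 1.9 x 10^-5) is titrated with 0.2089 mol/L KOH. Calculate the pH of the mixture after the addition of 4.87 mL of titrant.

4.49

Initial n(HN3) = 0.08512 x 0.03218 = 0.002739 mol.
n(KOH) added = 0.2089 x 0.004870 = 0.001017 mol, converting that many moles of HN3 to N3-.
Remaining n(HN3) = 0.001722 mol; n(N3-) = 0.001017 mol.
By Henderson-Hasselbalch, pH = pKa + log([A^-]/[HA]) = 4.72 + log(0.001017/0.001722) = 4.72 + (-0.23) = 4.49.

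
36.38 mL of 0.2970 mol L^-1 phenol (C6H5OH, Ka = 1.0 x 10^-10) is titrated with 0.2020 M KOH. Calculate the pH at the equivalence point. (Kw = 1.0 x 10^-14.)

11.54

n(C6H5OH) = 0.2970 x 0.03638 = 0.01080 mol; V(KOH) at equivalence = 0.01080/0.2020 = 0.05349 L.
At equivalence all the acid is converted to C6H5O-; total volume = 0.03638 + 0.05349 = 0.08987 L, so [C6H5O-] = 0.01080/0.08987 = 0.1202 M.
Kb = Kw/Ka = 1.0e-14 / 1.0 x 10^-10 = 0.000100.
[OH^-] = sqrt(Kb x [C6H5O-]) = sqrt(0.000100 x 0.1202) = 0.00347 M.
pOH = 2.46, so pH = 14.00 - 2.46 = 11.54.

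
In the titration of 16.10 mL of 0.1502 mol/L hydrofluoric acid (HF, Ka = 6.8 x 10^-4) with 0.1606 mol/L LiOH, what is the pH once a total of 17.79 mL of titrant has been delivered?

n(acid) = 0.1502 x 0.01610 = 0.002418 mol; n(LiOH) added = 0.1606 x 0.01779 = 0.002857 mol.
Base is in excess by 0.002857 - 0.002418 = 0.0004389 mol in a total volume of 0.03389 L.
[OH^-] = 0.0004389/0.03389 = 0.01295 M, so pOH = 1.89 and pH = 14.00 - 1.89 = 12.11.

12.11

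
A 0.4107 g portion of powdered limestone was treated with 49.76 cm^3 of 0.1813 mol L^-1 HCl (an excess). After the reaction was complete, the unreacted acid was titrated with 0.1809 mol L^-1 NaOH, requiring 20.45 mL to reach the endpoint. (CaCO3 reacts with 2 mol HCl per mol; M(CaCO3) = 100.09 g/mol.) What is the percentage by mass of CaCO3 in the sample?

64.9%

Total n(HCl) added = 0.1813 x 0.04976 = 0.009021 mol.
n(NaOH) used = 0.1809 x 0.02045 = 0.003699 mol, which equals the excess n(HCl).
So n(HCl) consumed by the sample = 0.009021 - 0.003699 = 0.005322 mol.
n(CaCO3) = 0.005322 / 2 = 0.002661 mol.
mass CaCO3 = 0.002661 x 100.09 = 0.2663 g, so %CaCO3 = 0.2663/0.4107 x 100 = 64.9%.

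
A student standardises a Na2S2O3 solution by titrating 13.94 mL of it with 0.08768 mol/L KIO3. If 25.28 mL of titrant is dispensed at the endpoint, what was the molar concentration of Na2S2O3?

0.954 M

n(KIO3) = 0.08768 x 0.02528 = 0.002217 mol.
From the balanced equation, 1 mol KIO3 reacts with 6 mol Na2S2O3, so n(Na2S2O3) = 0.002217 x 6/1 = 0.01330 mol.
[Na2S2O3] = 0.01330 / 0.01394 L = 0.954 M.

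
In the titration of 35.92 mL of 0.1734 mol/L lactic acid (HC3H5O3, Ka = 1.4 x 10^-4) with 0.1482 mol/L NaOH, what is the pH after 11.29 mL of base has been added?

3.42

Initial n(HC3H5O3) = 0.1734 x 0.03592 = 0.006229 mol.
n(NaOH) added = 0.1482 x 0.01129 = 0.001673 mol, converting that many moles of HC3H5O3 to C3H5O3-.
Remaining n(HC3H5O3) = 0.004555 mol; n(C3H5O3-) = 0.001673 mol.
By Henderson-Hasselbalch, pH = pKa + log([A^-]/[HA]) = 3.85 + log(0.001673/0.004555) = 3.85 + (-0.43) = 3.42.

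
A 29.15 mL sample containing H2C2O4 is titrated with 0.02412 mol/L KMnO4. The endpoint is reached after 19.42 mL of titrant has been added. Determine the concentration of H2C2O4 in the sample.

0.0402 M

n(KMnO4) = 0.02412 x 0.01942 = 0.0004684 mol.
From the balanced equation, 2 mol KMnO4 reacts with 5 mol H2C2O4, so n(H2C2O4) = 0.0004684 x 5/2 = 0.001171 mol.
[H2C2O4] = 0.001171 / 0.02915 L = 0.0402 M.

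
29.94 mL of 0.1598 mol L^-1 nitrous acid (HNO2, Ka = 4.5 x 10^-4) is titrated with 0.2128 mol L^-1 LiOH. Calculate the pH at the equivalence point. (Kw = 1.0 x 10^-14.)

n(HNO2) = 0.1598 x 0.02994 = 0.004784 mol; V(LiOH) at equivalence = 0.004784/0.2128 = 0.02248 L.
At equivalence all the acid is converted to NO2-; total volume = 0.02994 + 0.02248 = 0.05242 L, so [NO2-] = 0.004784/0.05242 = 0.09127 M.
Kb = Kw/Ka = 1.0e-14 / 4.5 x 10^-4 = 2.22e-11.
[OH^-] = sqrt(Kb x [NO2-]) = sqrt(2.22e-11 x 0.09127) = 1.42e-6 M.
pOH = 5.85, so pH = 14.00 - 5.85 = 8.15.

8.15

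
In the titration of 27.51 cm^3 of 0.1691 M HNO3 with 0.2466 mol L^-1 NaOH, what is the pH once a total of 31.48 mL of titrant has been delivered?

n(acid) = 0.1691 x 0.02751 = 0.004652 mol; n(NaOH) added = 0.2466 x 0.03148 = 0.007763 mol.
Base is in excess by 0.007763 - 0.004652 = 0.003111 mol in a total volume of 0.05899 L.
[OH^-] = 0.003111/0.05899 = 0.05274 M, so pOH = 1.28 and pH = 14.00 - 1.28 = 12.72.

12.72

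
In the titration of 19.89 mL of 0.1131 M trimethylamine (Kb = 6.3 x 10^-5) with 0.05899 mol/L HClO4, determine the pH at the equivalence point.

5.61

n((CH3)3N) = 0.1131 x 0.01989 = 0.002250 mol; V(HClO4) at equivalence = 0.002250/0.05899 = 0.03813 L.
At equivalence the base is fully converted to (CH3)3NH+; total volume = 0.05802 L, so [(CH3)3NH+] = 0.002250/0.05802 = 0.03877 M.
Ka((CH3)3NH+) = Kw/Kb = 1.0e-14 / 6.3 x 10^-5 = 1.59e-10.
[H^+] = sqrt(Ka x [(CH3)3NH+]) = sqrt(1.59e-10 x 0.03877) = 2.48e-6 M.
pH = -log(2.48e-6) = 5.61.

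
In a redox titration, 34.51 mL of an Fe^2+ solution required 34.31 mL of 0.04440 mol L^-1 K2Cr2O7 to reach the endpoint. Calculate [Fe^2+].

n(K2Cr2O7) = 0.04440 x 0.03431 = 0.001523 mol.
From the balanced equation, 1 mol K2Cr2O7 reacts with 6 mol Fe^2+, so n(Fe^2+) = 0.001523 x 6/1 = 0.009140 mol.
[Fe^2+] = 0.009140 / 0.03451 L = 0.265 M.

0.265 M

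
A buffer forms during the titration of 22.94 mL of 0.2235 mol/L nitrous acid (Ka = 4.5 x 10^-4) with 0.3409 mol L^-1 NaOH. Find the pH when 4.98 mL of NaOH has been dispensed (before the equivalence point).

Initial n(HNO2) = 0.2235 x 0.02294 = 0.005127 mol.
n(NaOH) added = 0.3409 x 0.004980 = 0.001698 mol, converting that many moles of HNO2 to NO2-.
Remaining n(HNO2) = 0.003429 mol; n(NO2-) = 0.001698 mol.
By Henderson-Hasselbalch, pH = pKa + log([A^-]/[HA]) = 3.35 + log(0.001698/0.003429) = 3.35 + (-0.31) = 3.04.

3.04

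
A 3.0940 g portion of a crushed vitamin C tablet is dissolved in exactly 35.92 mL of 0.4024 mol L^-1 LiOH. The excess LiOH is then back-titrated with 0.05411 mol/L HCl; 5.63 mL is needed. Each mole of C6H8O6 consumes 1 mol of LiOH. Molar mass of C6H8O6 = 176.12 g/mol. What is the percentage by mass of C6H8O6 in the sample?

80.5%

Total n(LiOH) added = 0.4024 x 0.03592 = 0.01445 mol.
n(HCl) used = 0.05411 x 0.005630 = 0.0003046 mol, which equals the excess n(LiOH).
So n(LiOH) consumed by the sample = 0.01445 - 0.0003046 = 0.01415 mol.
n(C6H8O6) = 0.01415 / 1 = 0.01415 mol.
mass C6H8O6 = 0.01415 x 176.12 = 2.492 g, so %C6H8O6 = 2.492/3.0940 x 100 = 80.5%.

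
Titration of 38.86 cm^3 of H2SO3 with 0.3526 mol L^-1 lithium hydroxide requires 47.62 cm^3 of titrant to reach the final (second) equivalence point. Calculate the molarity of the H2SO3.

n(LiOH) = 0.3526 x 0.04762 = 0.01679 mol.
At the final (second) equivalence point, 2 mol OH^- react per mol H2SO3, so n(H2SO3) = 0.01679 / 2 = 0.008395 mol.
[H2SO3] = 0.008395 / 0.03886 L = 0.216 M.

0.216 M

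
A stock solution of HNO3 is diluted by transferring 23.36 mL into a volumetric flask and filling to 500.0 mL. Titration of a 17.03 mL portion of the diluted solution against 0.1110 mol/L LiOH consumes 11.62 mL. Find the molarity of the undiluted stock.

n(LiOH) = 0.1110 x 0.01162 = 0.001290 mol.
n(HNO3) in the aliquot = 0.001290 mol.
[diluted HNO3] = 0.001290 / 0.01703 = 0.07574 M.
Dilution factor = 500.0/23.36 = 21.40, so [stock] = 0.07574 x 21.40 = 1.62 M.

1.62 M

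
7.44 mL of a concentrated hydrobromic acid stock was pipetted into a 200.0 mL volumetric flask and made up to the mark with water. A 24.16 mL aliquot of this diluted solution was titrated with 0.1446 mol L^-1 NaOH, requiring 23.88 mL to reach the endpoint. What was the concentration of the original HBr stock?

3.84 M

n(NaOH) = 0.1446 x 0.02388 = 0.003453 mol.
n(HBr) in the aliquot = 0.003453 mol.
[diluted HBr] = 0.003453 / 0.02416 = 0.1429 M.
Dilution factor = 200.0/7.440 = 26.88, so [stock] = 0.1429 x 26.88 = 3.84 M.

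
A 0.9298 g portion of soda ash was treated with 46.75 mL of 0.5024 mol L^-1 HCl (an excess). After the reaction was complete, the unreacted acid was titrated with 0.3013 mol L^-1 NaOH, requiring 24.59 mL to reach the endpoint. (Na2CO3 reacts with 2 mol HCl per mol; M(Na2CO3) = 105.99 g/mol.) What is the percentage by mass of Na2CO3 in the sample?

91.6%

Total n(HCl) added = 0.5024 x 0.04675 = 0.02349 mol.
n(NaOH) used = 0.3013 x 0.02459 = 0.007409 mol, which equals the excess n(HCl).
So n(HCl) consumed by the sample = 0.02349 - 0.007409 = 0.01608 mol.
n(Na2CO3) = 0.01608 / 2 = 0.008039 mol.
mass Na2CO3 = 0.008039 x 105.99 = 0.8521 g, so %Na2CO3 = 0.8521/0.9298 x 100 = 91.6%.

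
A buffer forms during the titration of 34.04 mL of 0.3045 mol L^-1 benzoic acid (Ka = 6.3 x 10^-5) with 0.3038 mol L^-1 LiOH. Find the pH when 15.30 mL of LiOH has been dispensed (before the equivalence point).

Initial n(C6H5COOH) = 0.3045 x 0.03404 = 0.01037 mol.
n(LiOH) added = 0.3038 x 0.01530 = 0.004648 mol, converting that many moles of C6H5COOH to C6H5COO-.
Remaining n(C6H5COOH) = 0.005717 mol; n(C6H5COO-) = 0.004648 mol.
By Henderson-Hasselbalch, pH = pKa + log([A^-]/[HA]) = 4.20 + log(0.004648/0.005717) = 4.20 + (-0.09) = 4.11.

4.11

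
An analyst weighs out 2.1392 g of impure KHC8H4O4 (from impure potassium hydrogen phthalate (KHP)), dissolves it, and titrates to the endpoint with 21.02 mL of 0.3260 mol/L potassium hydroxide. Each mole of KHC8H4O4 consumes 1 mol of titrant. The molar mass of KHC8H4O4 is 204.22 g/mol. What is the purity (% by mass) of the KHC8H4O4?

65.4%

n(KOH) = 0.3260 x 0.02102 = 0.006853 mol.
n(KHC8H4O4) = 0.006853 / 1 = 0.006853 mol.
mass of KHC8H4O4 = 0.006853 x 204.22 = 1.399 g.
% purity = 1.399 / 2.1392 x 100 = 65.4%.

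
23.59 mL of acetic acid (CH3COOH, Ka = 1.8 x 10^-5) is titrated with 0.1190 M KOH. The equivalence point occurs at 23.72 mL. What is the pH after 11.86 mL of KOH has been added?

11.86 mL is exactly half the equivalence volume (23.72/2), i.e. the half-equivalence point.
There, n(HA) = n(A^-), so pH = pKa = -log(1.8 x 10^-5) = 4.74.

4.74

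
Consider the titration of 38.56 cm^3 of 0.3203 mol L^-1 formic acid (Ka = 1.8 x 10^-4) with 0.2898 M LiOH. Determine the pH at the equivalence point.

8.46

n(HCOOH) = 0.3203 x 0.03856 = 0.01235 mol; V(LiOH) at equivalence = 0.01235/0.2898 = 0.04262 L.
At equivalence all the acid is converted to HCOO-; total volume = 0.03856 + 0.04262 = 0.08118 L, so [HCOO-] = 0.01235/0.08118 = 0.1521 M.
Kb = Kw/Ka = 1.0e-14 / 1.8 x 10^-4 = 5.56e-11.
[OH^-] = sqrt(Kb x [HCOO-]) = sqrt(5.56e-11 x 0.1521) = 2.91e-6 M.
pOH = 5.54, so pH = 14.00 - 5.54 = 8.46.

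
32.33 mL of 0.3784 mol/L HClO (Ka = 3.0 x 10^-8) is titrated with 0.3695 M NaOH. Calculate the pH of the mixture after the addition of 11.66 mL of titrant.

7.26

Initial n(HClO) = 0.3784 x 0.03233 = 0.01223 mol.
n(NaOH) added = 0.3695 x 0.01166 = 0.004308 mol, converting that many moles of HClO to ClO-.
Remaining n(HClO) = 0.007925 mol; n(ClO-) = 0.004308 mol.
By Henderson-Hasselbalch, pH = pKa + log([A^-]/[HA]) = 7.52 + log(0.004308/0.007925) = 7.52 + (-0.26) = 7.26.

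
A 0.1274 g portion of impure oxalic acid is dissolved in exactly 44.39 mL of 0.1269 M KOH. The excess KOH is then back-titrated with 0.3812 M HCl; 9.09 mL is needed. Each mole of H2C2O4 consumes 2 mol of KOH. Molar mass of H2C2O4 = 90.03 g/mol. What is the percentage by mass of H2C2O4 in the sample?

Total n(KOH) added = 0.1269 x 0.04439 = 0.005633 mol.
n(HCl) used = 0.3812 x 0.009090 = 0.003465 mol, which equals the excess n(KOH).
So n(KOH) consumed by the sample = 0.005633 - 0.003465 = 0.002168 mol.
n(H2C2O4) = 0.002168 / 2 = 0.001084 mol.
mass H2C2O4 = 0.001084 x 90.03 = 0.09759 g, so %H2C2O4 = 0.09759/0.1274 x 100 = 76.6%.

76.6%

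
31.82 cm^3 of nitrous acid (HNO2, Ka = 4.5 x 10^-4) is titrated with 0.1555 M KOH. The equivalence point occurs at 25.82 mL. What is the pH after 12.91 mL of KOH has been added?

3.35

12.91 mL is exactly half the equivalence volume (25.82/2), i.e. the half-equivalence point.
There, n(HA) = n(A^-), so pH = pKa = -log(4.5 x 10^-4) = 3.35.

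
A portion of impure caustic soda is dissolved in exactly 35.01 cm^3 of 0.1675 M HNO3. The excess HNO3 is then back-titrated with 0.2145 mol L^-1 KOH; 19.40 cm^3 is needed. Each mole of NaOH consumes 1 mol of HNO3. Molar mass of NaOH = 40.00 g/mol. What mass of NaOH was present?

0.0681 g

Total n(HNO3) added = 0.1675 x 0.03501 = 0.005864 mol.
n(KOH) used = 0.2145 x 0.01940 = 0.004161 mol, which equals the excess n(HNO3).
So n(HNO3) consumed by the sample = 0.005864 - 0.004161 = 0.001703 mol.
n(NaOH) = 0.001703 / 1 = 0.001703 mol.
mass = 0.001703 mol x 40.00 g/mol = 0.0681 g.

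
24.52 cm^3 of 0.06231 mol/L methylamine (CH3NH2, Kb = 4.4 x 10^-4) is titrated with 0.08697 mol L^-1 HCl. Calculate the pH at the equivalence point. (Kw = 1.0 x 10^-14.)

n(CH3NH2) = 0.06231 x 0.02452 = 0.001528 mol; V(HCl) at equivalence = 0.001528/0.08697 = 0.01757 L.
At equivalence the base is fully converted to CH3NH3+; total volume = 0.04209 L, so [CH3NH3+] = 0.001528/0.04209 = 0.03630 M.
Ka(CH3NH3+) = Kw/Kb = 1.0e-14 / 4.4 x 10^-4 = 2.27e-11.
[H^+] = sqrt(Ka x [CH3NH3+]) = sqrt(2.27e-11 x 0.03630) = 9.08e-7 M.
pH = -log(9.08e-7) = 6.04.

6.04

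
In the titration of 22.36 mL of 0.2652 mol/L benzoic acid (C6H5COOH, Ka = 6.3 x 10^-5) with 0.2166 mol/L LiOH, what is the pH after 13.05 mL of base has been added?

Initial n(C6H5COOH) = 0.2652 x 0.02236 = 0.005930 mol.
n(LiOH) added = 0.2166 x 0.01305 = 0.002827 mol, converting that many moles of C6H5COOH to C6H5COO-.
Remaining n(C6H5COOH) = 0.003103 mol; n(C6H5COO-) = 0.002827 mol.
By Henderson-Hasselbalch, pH = pKa + log([A^-]/[HA]) = 4.20 + log(0.002827/0.003103) = 4.20 + (-0.04) = 4.16.

4.16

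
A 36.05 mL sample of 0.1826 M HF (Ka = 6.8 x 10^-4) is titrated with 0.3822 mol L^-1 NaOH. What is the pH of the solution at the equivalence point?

n(HF) = 0.1826 x 0.03605 = 0.006583 mol; V(NaOH) at equivalence = 0.006583/0.3822 = 0.01722 L.
At equivalence all the acid is converted to F-; total volume = 0.03605 + 0.01722 = 0.05327 L, so [F-] = 0.006583/0.05327 = 0.1236 M.
Kb = Kw/Ka = 1.0e-14 / 6.8 x 10^-4 = 1.47e-11.
[OH^-] = sqrt(Kb x [F-]) = sqrt(1.47e-11 x 0.1236) = 1.35e-6 M.
pOH = 5.87, so pH = 14.00 - 5.87 = 8.13.

8.13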